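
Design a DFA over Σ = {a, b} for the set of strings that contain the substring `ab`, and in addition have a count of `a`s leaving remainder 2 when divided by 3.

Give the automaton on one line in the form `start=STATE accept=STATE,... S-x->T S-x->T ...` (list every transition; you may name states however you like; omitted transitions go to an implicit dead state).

Build one automaton per condition and run them in lockstep. One (3 states) tracks whether and how much of `ab` has been seen; the other (3 states) tracks the count of `a`s modulo 3. Each combined state is a pair, one component from each; accept when both components accept.
        a   b  
>  q0   q1  q0 
   q1   q2  q3 
   q2   q4  q5 
   q3   q5  q3 
   q4   q1  q6 
 * q5   q6  q5 
   q6   q3  q6 
(> = start, * = accepting)

start=q0 accept=q5 q0-a->q1 q0-b->q0 q1-a->q2 q1-b->q3 q2-a->q4 q2-b->q5 q3-a->q5 q3-b->q3 q4-a->q1 q4-b->q6 q5-a->q6 q5-b->q5 q6-a->q3 q6-b->q6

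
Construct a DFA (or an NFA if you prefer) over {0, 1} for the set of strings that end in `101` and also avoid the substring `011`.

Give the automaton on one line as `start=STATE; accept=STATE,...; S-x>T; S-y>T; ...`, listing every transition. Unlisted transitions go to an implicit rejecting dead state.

start=A; accept=G; A-0>B; A-1>C; B-0>B; B-1>D; C-0>E; C-1>C; D-0>E; D-1>F; E-0>B; E-1>G; F-0>H; F-1>F; G-0>E; G-1>F; H-0>I; H-1>J; I-0>I; I-1>F; J-0>H; J-1>F

Build one automaton per condition and run them in lockstep. One (4 states) tracks how much of the suffix `101` has currently been matched; the other (4 states) tracks partial matches of the forbidden pattern `011`. Each combined state is a pair, one component from each; accept when both components accept.
A 10-state machine:
       0  1 
>  A   B  C 
   B   B  D 
   C   E  C 
   D   E  F 
   E   B  G 
   F   H  F 
 * G   E  F 
   H   I  J 
   I   I  F 
   J   H  F 
(> = start, * = accepting)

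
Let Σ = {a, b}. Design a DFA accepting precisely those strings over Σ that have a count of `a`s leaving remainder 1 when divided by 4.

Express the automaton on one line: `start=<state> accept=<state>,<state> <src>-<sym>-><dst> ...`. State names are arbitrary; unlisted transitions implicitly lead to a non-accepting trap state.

start=s0 accept=s1 s0-a->s1 s0-b->s0 s1-a->s2 s1-b->s1 s2-a->s3 s2-b->s2 s3-a->s0 s3-b->s3

The only thing that matters is how many `a`s have appeared, reduced mod 4. Use one state per residue: s0 for 0, …, s3 for 3. Reading `a` moves to the next residue; anything else stays put. s1 is accepting.
        a   b  
>  s0   s1  s0 
 * s1   s2  s1 
   s2   s3  s2 
   s3   s0  s3 
(> = start, * = accepting)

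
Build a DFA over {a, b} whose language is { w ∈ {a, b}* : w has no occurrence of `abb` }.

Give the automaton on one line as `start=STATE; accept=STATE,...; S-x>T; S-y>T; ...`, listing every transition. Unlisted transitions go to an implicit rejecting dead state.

Track partial matches of the forbidden pattern `abb`. State S3 is a dead state reached once `abb` has occurred; every other state accepts. S0 means no part of `abb` is currently matched.
With 4 states:
        a   b  
>* S0   S1  S0 
 * S1   S1  S2 
 * S2   S1  S3 
   S3   S3  S3 
(> = start, * = accepting)

start=S0; accept=S0,S1,S2; S0-a>S1; S0-b>S0; S1-a>S1; S1-b>S2; S2-a>S1; S2-b>S3; S3-a>S3; S3-b>S3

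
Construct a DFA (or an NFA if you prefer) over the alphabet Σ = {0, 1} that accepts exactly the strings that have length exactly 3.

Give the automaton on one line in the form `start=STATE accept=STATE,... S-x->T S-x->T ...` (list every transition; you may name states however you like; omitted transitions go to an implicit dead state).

start=s0 accept=s3 s0-0->s1 s0-1->s1 s1-0->s2 s1-1->s2 s2-0->s3 s2-1->s3 s3-0->s4 s3-1->s4 s4-0->s4 s4-1->s4

We only need to distinguish lengths 0, 1, …, 3, and '>3'. Chain s0 → s1 → s2 → s3 → s4 on every symbol, with s4 looping. Accepting states: {s3}.
With 5 states:
        0   1  
>  s0   s1  s1 
   s1   s2  s2 
   s2   s3  s3 
 * s3   s4  s4 
   s4   s4  s4 
(> = start, * = accepting)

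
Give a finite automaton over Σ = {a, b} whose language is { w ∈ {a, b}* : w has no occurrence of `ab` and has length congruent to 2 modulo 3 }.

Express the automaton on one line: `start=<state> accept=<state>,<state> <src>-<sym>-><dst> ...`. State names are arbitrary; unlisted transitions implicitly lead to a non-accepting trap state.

start=s0 accept=s3,s5 s0-a->s1 s0-b->s2 s1-a->s3 s1-b->s4 s2-a->s3 s2-b->s5 s3-a->s6 s3-b->s4 s4-a->s4 s4-b->s4 s5-a->s6 s5-b->s0 s6-a->s1 s6-b->s4

Run two small machines in parallel and take their product. One (3 states) tracks partial matches of the forbidden pattern `ab`; the other (3 states) tracks the input length modulo 3. Each combined state is a pair, one component from each; accept when both components accept. Equivalent product states are then merged.
A 7-state machine:
        a   b  
>  s0   s1  s2 
   s1   s3  s4 
   s2   s3  s5 
 * s3   s6  s4 
   s4   s4  s4 
 * s5   s6  s0 
   s6   s1  s4 
(> = start, * = accepting)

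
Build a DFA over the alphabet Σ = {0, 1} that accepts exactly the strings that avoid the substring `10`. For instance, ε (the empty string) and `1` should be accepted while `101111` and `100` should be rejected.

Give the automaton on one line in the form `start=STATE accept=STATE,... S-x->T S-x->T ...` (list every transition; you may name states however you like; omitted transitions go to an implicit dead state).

start=A accept=A,B A-0->A A-1->B B-0->C B-1->B C-0->C C-1->C

Track partial matches of the forbidden pattern `10`. State C is a dead state reached once `10` has occurred; every other state accepts. A means no part of `10` is currently matched.
       0  1 
>* A   A  B 
 * B   C  B 
   C   C  C 
(> = start, * = accepting)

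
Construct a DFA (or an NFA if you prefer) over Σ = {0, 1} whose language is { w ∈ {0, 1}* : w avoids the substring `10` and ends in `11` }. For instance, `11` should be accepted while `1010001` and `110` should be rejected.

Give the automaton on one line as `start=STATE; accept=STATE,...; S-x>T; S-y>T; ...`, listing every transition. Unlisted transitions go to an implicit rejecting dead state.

start=S0; accept=S3; S0-0>S0; S0-1>S1; S1-0>S2; S1-1>S3; S2-0>S2; S2-1>S2; S3-0>S2; S3-1>S3

Run two small machines in parallel and take their product. One (3 states) tracks partial matches of the forbidden pattern `10`; the other (3 states) tracks how much of the suffix `11` has currently been matched. Each combined state is a pair, one component from each; accept when both components accept. Minimizing collapses redundant product states.
4 states suffice.
        0   1  
>  S0   S0  S1 
   S1   S2  S3 
   S2   S2  S2 
 * S3   S2  S3 
(> = start, * = accepting)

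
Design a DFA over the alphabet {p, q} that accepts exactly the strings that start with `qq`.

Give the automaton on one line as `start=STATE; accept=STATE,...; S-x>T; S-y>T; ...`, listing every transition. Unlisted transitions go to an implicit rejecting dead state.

start=S0; accept=S2; S0-p>S3; S0-q>S1; S1-p>S3; S1-q>S2; S2-p>S2; S2-q>S2; S3-p>S3; S3-q>S3

Walk along `qq` while the input agrees: from S0 take `q` to S1, and so on. Any deviation drops to the rejecting sink S3. Once S2 is reached the prefix is confirmed and every continuation is accepted.
A 4-state machine:
        p   q  
>  S0   S3  S1 
   S1   S3  S2 
 * S2   S2  S2 
   S3   S3  S3 
(> = start, * = accepting)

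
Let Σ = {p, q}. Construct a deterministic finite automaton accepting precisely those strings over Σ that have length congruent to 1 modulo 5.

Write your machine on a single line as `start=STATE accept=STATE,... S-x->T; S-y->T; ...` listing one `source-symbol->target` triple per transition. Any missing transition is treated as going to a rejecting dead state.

Count input length modulo 5: every symbol advances one step around the cycle A → B → C → D → E → A. Accept at B.
       p  q 
>  A   B  B 
 * B   C  C 
   C   D  D 
   D   E  E 
   E   A  A 
(> = start, * = accepting)

start=A; accept=B; A-p->B; A-q->B; B-p->C; B-q->C; C-p->D; C-q->D; D-p->E; D-q->E; E-p->A; E-q->A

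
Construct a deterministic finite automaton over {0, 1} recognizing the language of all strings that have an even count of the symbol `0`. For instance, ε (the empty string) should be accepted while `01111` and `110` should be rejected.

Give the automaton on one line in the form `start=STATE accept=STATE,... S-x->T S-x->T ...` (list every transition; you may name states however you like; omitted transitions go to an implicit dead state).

start=s0 accept=s0 s0-0->s1 s0-1->s0 s1-0->s0 s1-1->s1

The only thing that matters is how many `0`s have appeared, reduced mod 2. Use one state per residue: s0 for 0, …, s1 for 1. Reading `0` moves to the next residue; anything else stays put. s0 is accepting.
A 2-state machine:
        0   1  
>* s0   s1  s0 
   s1   s0  s1 
(> = start, * = accepting)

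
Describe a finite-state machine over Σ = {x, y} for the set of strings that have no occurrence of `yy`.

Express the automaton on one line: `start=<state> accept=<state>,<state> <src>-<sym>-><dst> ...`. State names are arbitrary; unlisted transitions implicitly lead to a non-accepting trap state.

This is the complement of 'contains `yy`'. Use the same substring-matching states — S0 through S2 holding how much of `yy` has just been matched — but flip the accepting set: everything except the trap S2 accepts.
A 3-state machine:
        x   y  
>* S0   S0  S1 
 * S1   S0  S2 
   S2   S2  S2 
(> = start, * = accepting)

start=S0 accept=S0,S1 S0-x->S0 S0-y->S1 S1-x->S0 S1-y->S2 S2-x->S2 S2-y->S2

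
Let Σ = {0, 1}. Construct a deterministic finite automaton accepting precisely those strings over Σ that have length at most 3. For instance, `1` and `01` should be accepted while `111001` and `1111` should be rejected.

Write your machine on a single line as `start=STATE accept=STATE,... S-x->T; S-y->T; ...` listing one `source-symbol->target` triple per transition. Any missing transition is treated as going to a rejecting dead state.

Count input length up to 4: every symbol moves from A toward E, which means 'more than 3' and absorbs. Accept from {A, B, C, D}.
A 5-state machine:
       0  1 
>* A   B  B 
 * B   C  C 
 * C   D  D 
 * D   E  E 
   E   E  E 
(> = start, * = accepting)

start=A; accept=A,B,C,D; A-0->B; A-1->B; B-0->C; B-1->C; C-0->D; C-1->D; D-0->E; D-1->E; E-0->E; E-1->E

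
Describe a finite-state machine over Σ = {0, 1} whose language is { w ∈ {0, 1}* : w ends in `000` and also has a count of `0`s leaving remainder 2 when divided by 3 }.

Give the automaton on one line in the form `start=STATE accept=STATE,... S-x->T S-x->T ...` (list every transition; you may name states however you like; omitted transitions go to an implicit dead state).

Handle the two conditions separately and then intersect. One (4 states) tracks how much of the suffix `000` has currently been matched; the other (3 states) tracks the count of `0`s modulo 3. Each combined state is a pair, one component from each; accept when both components accept.
12 states suffice.
       0  1 
>  A   B  A 
   B   C  D 
   C   E  F 
   D   G  D 
   E   H  A 
   F   I  F 
   G   J  F 
   H   K  D 
   I   L  A 
   J   H  A 
 * K   E  F 
   L   K  D 
(> = start, * = accepting)

start=A accept=K A-0->B A-1->A B-0->C B-1->D C-0->E C-1->F D-0->G D-1->D E-0->H E-1->A F-0->I F-1->F G-0->J G-1->F H-0->K H-1->D I-0->L I-1->A J-0->H J-1->A K-0->E K-1->F L-0->K L-1->D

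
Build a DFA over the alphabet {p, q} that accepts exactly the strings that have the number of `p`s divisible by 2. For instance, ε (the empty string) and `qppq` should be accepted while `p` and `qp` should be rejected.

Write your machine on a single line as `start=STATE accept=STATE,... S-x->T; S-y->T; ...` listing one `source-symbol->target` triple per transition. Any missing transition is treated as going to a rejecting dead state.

start=A; accept=A; A-p->B; A-q->A; B-p->A; B-q->B

The only thing that matters is how many `p`s have appeared, reduced mod 2. Use one state per residue: A for 0, …, B for 1. Reading `p` moves to the next residue; anything else stays put. A is accepting.
       p  q 
>* A   B  A 
   B   A  B 
(> = start, * = accepting)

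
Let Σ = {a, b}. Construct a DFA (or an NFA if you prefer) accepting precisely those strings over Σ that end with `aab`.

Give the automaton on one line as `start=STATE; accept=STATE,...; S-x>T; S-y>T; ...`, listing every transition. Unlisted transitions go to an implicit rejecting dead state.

start=q0; accept=q3; q0-a>q1; q0-b>q0; q1-a>q2; q1-b>q0; q2-a>q2; q2-b>q3; q3-a>q1; q3-b>q0

Let each state record the length of the longest suffix of the input read so far that is also a prefix of `aab`. q1 means the last symbol is `a`; q2 means the last 2 symbols are `aa`; q3 means the last 3 symbols are `aab`. Accept only at q3, where the string currently ends in `aab`.
        a   b  
>  q0   q1  q0 
   q1   q2  q0 
   q2   q2  q3 
 * q3   q1  q0 
(> = start, * = accepting)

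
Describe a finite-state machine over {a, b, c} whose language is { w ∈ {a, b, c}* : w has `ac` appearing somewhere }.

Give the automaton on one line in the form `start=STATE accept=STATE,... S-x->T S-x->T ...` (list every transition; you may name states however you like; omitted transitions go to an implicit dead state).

Track how much of `ac` has been matched so far: state s0 is no progress, s2 is the absorbing accept state reached once `ac` has occurred. Intermediate states record partial matches; on a mismatch, fall back to the longest reusable overlap.
3 states suffice.
        a   b   c  
>  s0   s1  s0  s0 
   s1   s1  s0  s2 
 * s2   s2  s2  s2 
(> = start, * = accepting)

start=s0 accept=s2 s0-a->s1 s0-b->s0 s0-c->s0 s1-a->s1 s1-b->s0 s1-c->s2 s2-a->s2 s2-b->s2 s2-c->s2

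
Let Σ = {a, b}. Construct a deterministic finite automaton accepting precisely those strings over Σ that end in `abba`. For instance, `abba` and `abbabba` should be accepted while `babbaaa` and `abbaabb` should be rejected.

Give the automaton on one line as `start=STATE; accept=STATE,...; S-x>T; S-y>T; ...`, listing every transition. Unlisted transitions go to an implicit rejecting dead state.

Remember how much of `abba` the current input suffix matches. State q0 means no match yet; q1 means the last symbol is `a`; q2 means the last 2 symbols are `ab`; q3 means the last 3 symbols are `abb`; q4 means the last 4 symbols are `abba`. Only q4 accepts. On a mismatch, fall back to the longest proper suffix that is still a prefix of `abba`.
With 5 states:
        a   b  
>  q0   q1  q0 
   q1   q1  q2 
   q2   q1  q3 
   q3   q4  q0 
 * q4   q1  q2 
(> = start, * = accepting)

start=q0; accept=q4; q0-a>q1; q0-b>q0; q1-a>q1; q1-b>q2; q2-a>q1; q2-b>q3; q3-a>q4; q3-b>q0; q4-a>q1; q4-b>q2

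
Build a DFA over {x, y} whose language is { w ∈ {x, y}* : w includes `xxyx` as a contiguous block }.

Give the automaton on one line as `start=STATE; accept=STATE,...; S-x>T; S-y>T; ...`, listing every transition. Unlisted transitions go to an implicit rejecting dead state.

Track how much of `xxyx` has been matched so far: state q0 is no progress, q4 is the absorbing accept state reached once `xxyx` has occurred. Intermediate states record partial matches; on a mismatch, fall back to the longest reusable overlap.
With 5 states:
        x   y  
>  q0   q1  q0 
   q1   q2  q0 
   q2   q2  q3 
   q3   q4  q0 
 * q4   q4  q4 
(> = start, * = accepting)

start=q0; accept=q4; q0-x>q1; q0-y>q0; q1-x>q2; q1-y>q0; q2-x>q2; q2-y>q3; q3-x>q4; q3-y>q0; q4-x>q4; q4-y>q4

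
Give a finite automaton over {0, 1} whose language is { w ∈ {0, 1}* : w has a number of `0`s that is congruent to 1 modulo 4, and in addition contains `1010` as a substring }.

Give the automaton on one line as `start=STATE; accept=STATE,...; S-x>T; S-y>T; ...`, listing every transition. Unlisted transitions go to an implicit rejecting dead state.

Build one automaton per condition and run them in lockstep. The first has 4 states tracking the count of `0`s modulo 4; the second has 5 states tracking whether and how much of `1010` has been seen. A product state is a pair (one from each), accepting exactly when both do.
With 20 states:
          0    1  
>  s0     s1   s2 
   s1     s3   s4 
   s2     s5   s2 
   s3     s6   s7 
   s4     s8   s4 
   s5     s3   s9 
   s6     s0  s10 
   s7    s11   s7 
   s8     s6  s12 
   s9    s13   s4 
   s10   s14  s10 
   s11    s0  s15 
   s12   s16   s7 
   s13   s16  s13 
   s14    s1  s17 
   s15   s18  s10 
   s16   s18  s16 
   s17   s19   s2 
   s18   s19  s18 
 * s19   s13  s19 
(> = start, * = accepting)

start=s0; accept=s19; s0-0>s1; s0-1>s2; s1-0>s3; s1-1>s4; s2-0>s5; s2-1>s2; s3-0>s6; s3-1>s7; s4-0>s8; s4-1>s4; s5-0>s3; s5-1>s9; s6-0>s0; s6-1>s10; s7-0>s11; s7-1>s7; s8-0>s6; s8-1>s12; s9-0>s13; s9-1>s4; s10-0>s14; s10-1>s10; s11-0>s0; s11-1>s15; s12-0>s16; s12-1>s7; s13-0>s16; s13-1>s13; s14-0>s1; s14-1>s17; s15-0>s18; s15-1>s10; s16-0>s18; s16-1>s16; s17-0>s19; s17-1>s2; s18-0>s19; s18-1>s18; s19-0>s13; s19-1>s19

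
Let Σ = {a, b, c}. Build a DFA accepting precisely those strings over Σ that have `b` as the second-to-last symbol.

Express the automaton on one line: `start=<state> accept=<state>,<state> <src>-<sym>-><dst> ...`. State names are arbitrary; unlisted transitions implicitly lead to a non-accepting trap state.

Because acceptance depends on a position counted from the end, the machine has to buffer the most recent 2 symbols. Make each state the string of the last up-to-2 symbols read; on input `x` shift the window left and append `x`. Accept when the buffered window has length 2 and begins with `b`.
With 13 states:
          a    b    c  
>  S0     S1   S2   S3 
   S1     S4   S5   S6 
   S2     S7   S8   S9 
   S3    S10  S11  S12 
   S4     S4   S5   S6 
   S5     S7   S8   S9 
   S6    S10  S11  S12 
 * S7     S4   S5   S6 
 * S8     S7   S8   S9 
 * S9    S10  S11  S12 
   S10    S4   S5   S6 
   S11    S7   S8   S9 
   S12   S10  S11  S12 
(> = start, * = accepting)

start=S0 accept=S7,S8,S9 S0-a->S1 S0-b->S2 S0-c->S3 S1-a->S4 S1-b->S5 S1-c->S6 S2-a->S7 S2-b->S8 S2-c->S9 S3-a->S10 S3-b->S11 S3-c->S12 S4-a->S4 S4-b->S5 S4-c->S6 S5-a->S7 S5-b->S8 S5-c->S9 S6-a->S10 S6-b->S11 S6-c->S12 S7-a->S4 S7-b->S5 S7-c->S6 S8-a->S7 S8-b->S8 S8-c->S9 S9-a->S10 S9-b->S11 S9-c->S12 S10-a->S4 S10-b->S5 S10-c->S6 S11-a->S7 S11-b->S8 S11-c->S9 S12-a->S10 S12-b->S11 S12-c->S12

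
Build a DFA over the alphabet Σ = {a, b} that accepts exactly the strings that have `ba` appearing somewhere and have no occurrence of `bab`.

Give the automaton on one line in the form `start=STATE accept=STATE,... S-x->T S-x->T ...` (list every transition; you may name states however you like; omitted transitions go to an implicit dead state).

Handle the two conditions separately and then intersect. One (3 states) tracks whether and how much of `ba` has been seen; the other (4 states) tracks partial matches of the forbidden pattern `bab`. Each combined state is a pair, one component from each; accept when both components accept.
With 6 states:
        a   b  
>  S0   S0  S1 
   S1   S2  S1 
 * S2   S3  S4 
 * S3   S3  S5 
   S4   S4  S4 
 * S5   S2  S5 
(> = start, * = accepting)

start=S0 accept=S2,S3,S5 S0-a->S0 S0-b->S1 S1-a->S2 S1-b->S1 S2-a->S3 S2-b->S4 S3-a->S3 S3-b->S5 S4-a->S4 S4-b->S4 S5-a->S2 S5-b->S5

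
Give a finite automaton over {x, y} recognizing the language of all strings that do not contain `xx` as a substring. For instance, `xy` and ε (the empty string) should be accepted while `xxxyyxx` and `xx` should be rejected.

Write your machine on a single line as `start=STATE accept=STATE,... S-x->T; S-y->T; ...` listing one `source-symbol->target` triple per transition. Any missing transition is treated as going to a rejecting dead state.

Track partial matches of the forbidden pattern `xx`. State C is a dead state reached once `xx` has occurred; every other state accepts. A means no part of `xx` is currently matched.
3 states suffice.
       x  y 
>* A   B  A 
 * B   C  A 
   C   C  C 
(> = start, * = accepting)

start=A; accept=A,B; A-x->B; A-y->A; B-x->C; B-y->A; C-x->C; C-y->C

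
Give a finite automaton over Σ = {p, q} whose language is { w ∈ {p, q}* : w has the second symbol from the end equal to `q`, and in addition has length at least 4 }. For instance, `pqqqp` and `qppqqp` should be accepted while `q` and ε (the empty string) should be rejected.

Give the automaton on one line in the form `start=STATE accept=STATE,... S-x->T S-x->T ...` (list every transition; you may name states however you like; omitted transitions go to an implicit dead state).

Build one automaton per condition and run them in lockstep. The first has 7 states tracking the last 2 symbols read; the second has 6 states tracking the input length, saturating at 5. A product state is a pair (one from each), accepting exactly when both do.
A 19-state machine:
          p    q  
>  S0     S1   S2 
   S1     S3   S4 
   S2     S5   S6 
   S3     S7   S8 
   S4     S9  S10 
   S5     S7   S8 
   S6     S9  S10 
   S7    S11  S12 
   S8    S13  S14 
   S9    S11  S12 
   S10   S13  S14 
   S11   S15  S16 
   S12   S17  S18 
 * S13   S15  S16 
 * S14   S17  S18 
   S15   S15  S16 
   S16   S17  S18 
 * S17   S15  S16 
 * S18   S17  S18 
(> = start, * = accepting)

start=S0 accept=S13,S14,S17,S18 S0-p->S1 S0-q->S2 S1-p->S3 S1-q->S4 S2-p->S5 S2-q->S6 S3-p->S7 S3-q->S8 S4-p->S9 S4-q->S10 S5-p->S7 S5-q->S8 S6-p->S9 S6-q->S10 S7-p->S11 S7-q->S12 S8-p->S13 S8-q->S14 S9-p->S11 S9-q->S12 S10-p->S13 S10-q->S14 S11-p->S15 S11-q->S16 S12-p->S17 S12-q->S18 S13-p->S15 S13-q->S16 S14-p->S17 S14-q->S18 S15-p->S15 S15-q->S16 S16-p->S17 S16-q->S18 S17-p->S15 S17-q->S16 S18-p->S17 S18-q->S18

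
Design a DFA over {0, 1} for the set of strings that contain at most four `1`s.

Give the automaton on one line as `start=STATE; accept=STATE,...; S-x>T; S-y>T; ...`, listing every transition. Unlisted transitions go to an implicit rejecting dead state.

start=s0; accept=s0,s1,s2,s3,s4; s0-0>s0; s0-1>s1; s1-0>s1; s1-1>s2; s2-0>s2; s2-1>s3; s3-0>s3; s3-1>s4; s4-0>s4; s4-1>s5; s5-0>s5; s5-1>s5

Only the number of `1`s matters, and only up to 5. Make a chain s0 → s1 → s2 → s3 → s4 → s5 advanced by each `1` (with s5 absorbing); every other symbol self-loops. The accepting set is {s0, s1, s2, s3, s4}.
With 6 states:
        0   1  
>* s0   s0  s1 
 * s1   s1  s2 
 * s2   s2  s3 
 * s3   s3  s4 
 * s4   s4  s5 
   s5   s5  s5 
(> = start, * = accepting)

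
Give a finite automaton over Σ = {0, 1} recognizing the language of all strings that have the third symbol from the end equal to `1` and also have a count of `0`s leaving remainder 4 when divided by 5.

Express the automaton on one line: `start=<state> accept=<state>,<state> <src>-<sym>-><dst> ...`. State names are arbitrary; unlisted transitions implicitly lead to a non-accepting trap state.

Run two small machines in parallel and take their product. One (15 states) tracks the last 3 symbols read; the other (5 states) tracks the count of `0`s modulo 5. Each combined state is a pair, one component from each; accept when both components accept. After merging equivalent states the machine shrinks.
16 states suffice.
          0    1  
>  S0     S1   S0 
   S1     S2   S1 
   S2     S3   S4 
   S3     S5   S6 
   S4     S7   S4 
   S5     S0   S8 
   S6     S9  S10 
   S7    S11   S6 
   S8     S0  S12 
   S9     S0  S13 
   S10   S14  S10 
 * S11    S0   S8 
   S12    S0  S15 
 * S13    S0  S12 
 * S14    S0  S13 
 * S15    S0  S15 
(> = start, * = accepting)

start=S0 accept=S11,S13,S14,S15 S0-0->S1 S0-1->S0 S1-0->S2 S1-1->S1 S2-0->S3 S2-1->S4 S3-0->S5 S3-1->S6 S4-0->S7 S4-1->S4 S5-0->S0 S5-1->S8 S6-0->S9 S6-1->S10 S7-0->S11 S7-1->S6 S8-0->S0 S8-1->S12 S9-0->S0 S9-1->S13 S10-0->S14 S10-1->S10 S11-0->S0 S11-1->S8 S12-0->S0 S12-1->S15 S13-0->S0 S13-1->S12 S14-0->S0 S14-1->S13 S15-0->S0 S15-1->S15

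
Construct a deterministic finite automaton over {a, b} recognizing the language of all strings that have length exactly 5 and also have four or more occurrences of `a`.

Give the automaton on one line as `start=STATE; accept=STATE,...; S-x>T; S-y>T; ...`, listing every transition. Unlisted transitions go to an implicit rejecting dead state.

start=s0; accept=s10; s0-a>s1; s0-b>s2; s1-a>s3; s1-b>s4; s2-a>s4; s2-b>s5; s3-a>s6; s3-b>s7; s4-a>s7; s4-b>s5; s5-a>s5; s5-b>s5; s6-a>s8; s6-b>s9; s7-a>s9; s7-b>s5; s8-a>s10; s8-b>s10; s9-a>s10; s9-b>s5; s10-a>s5; s10-b>s5

Build one automaton per condition and run them in lockstep. The first has 7 states tracking the input length, saturating at 6; the second has 6 states tracking the count of `a`s, saturating at 5. A product state is a pair (one from each), accepting exactly when both do. After merging equivalent states the machine shrinks.
With 11 states:
          a    b  
>  s0     s1   s2 
   s1     s3   s4 
   s2     s4   s5 
   s3     s6   s7 
   s4     s7   s5 
   s5     s5   s5 
   s6     s8   s9 
   s7     s9   s5 
   s8    s10  s10 
   s9    s10   s5 
 * s10    s5   s5 
(> = start, * = accepting)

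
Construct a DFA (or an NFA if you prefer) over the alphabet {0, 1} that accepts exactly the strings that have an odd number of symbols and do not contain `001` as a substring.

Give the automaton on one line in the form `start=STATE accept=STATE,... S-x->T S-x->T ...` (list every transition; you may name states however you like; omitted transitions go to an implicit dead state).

start=S0 accept=S1,S2,S5 S0-0->S1 S0-1->S2 S1-0->S3 S1-1->S0 S2-0->S4 S2-1->S0 S3-0->S5 S3-1->S6 S4-0->S5 S4-1->S2 S5-0->S3 S5-1->S6 S6-0->S6 S6-1->S6

Build one automaton per condition and run them in lockstep. One (2 states) tracks the input length modulo 2; the other (4 states) tracks partial matches of the forbidden pattern `001`. Each combined state is a pair, one component from each; accept when both components accept. Minimizing collapses redundant product states.
        0   1  
>  S0   S1  S2 
 * S1   S3  S0 
 * S2   S4  S0 
   S3   S5  S6 
   S4   S5  S2 
 * S5   S3  S6 
   S6   S6  S6 
(> = start, * = accepting)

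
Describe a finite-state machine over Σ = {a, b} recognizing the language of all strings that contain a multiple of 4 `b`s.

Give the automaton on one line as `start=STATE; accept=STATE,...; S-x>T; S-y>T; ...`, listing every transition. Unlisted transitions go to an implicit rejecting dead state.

The only thing that matters is how many `b`s have appeared, reduced mod 4. Use one state per residue: s0 for 0, …, s3 for 3. Reading `b` moves to the next residue; anything else stays put. s0 is accepting.
        a   b  
>* s0   s0  s1 
   s1   s1  s2 
   s2   s2  s3 
   s3   s3  s0 
(> = start, * = accepting)

start=s0; accept=s0; s0-a>s0; s0-b>s1; s1-a>s1; s1-b>s2; s2-a>s2; s2-b>s3; s3-a>s3; s3-b>s0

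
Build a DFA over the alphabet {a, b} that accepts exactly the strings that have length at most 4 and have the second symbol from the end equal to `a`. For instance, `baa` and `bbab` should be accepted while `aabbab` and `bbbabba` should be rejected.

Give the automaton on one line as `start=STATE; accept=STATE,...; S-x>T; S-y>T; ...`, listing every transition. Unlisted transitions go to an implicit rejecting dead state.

start=S0; accept=S3,S4,S7,S8; S0-a>S1; S0-b>S2; S1-a>S3; S1-b>S4; S2-a>S5; S2-b>S6; S3-a>S7; S3-b>S8; S4-a>S9; S4-b>S10; S5-a>S7; S5-b>S8; S6-a>S9; S6-b>S10; S7-a>S8; S7-b>S8; S8-a>S10; S8-b>S10; S9-a>S8; S9-b>S8; S10-a>S10; S10-b>S10

Run two small machines in parallel and take their product. One (6 states) tracks the input length, saturating at 5; the other (7 states) tracks the last 2 symbols read. Each combined state is a pair, one component from each; accept when both components accept. After merging equivalent states the machine shrinks.
11 states suffice.
          a    b  
>  S0     S1   S2 
   S1     S3   S4 
   S2     S5   S6 
 * S3     S7   S8 
 * S4     S9  S10 
   S5     S7   S8 
   S6     S9  S10 
 * S7     S8   S8 
 * S8    S10  S10 
   S9     S8   S8 
   S10   S10  S10 
(> = start, * = accepting)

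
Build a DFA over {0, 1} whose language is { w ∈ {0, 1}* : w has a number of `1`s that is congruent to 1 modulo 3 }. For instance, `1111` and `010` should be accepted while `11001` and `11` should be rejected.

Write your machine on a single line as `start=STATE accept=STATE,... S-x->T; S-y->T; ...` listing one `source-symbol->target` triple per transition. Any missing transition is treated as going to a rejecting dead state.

start=q0; accept=q1; q0-0->q0; q0-1->q1; q1-0->q1; q1-1->q2; q2-0->q2; q2-1->q0

Keep the running count of `1`s modulo 3: each `1` advances along the cycle q0 → q1 → q2 → q0 while other symbols loop. Accept at q1.
A 3-state machine:
        0   1  
>  q0   q0  q1 
 * q1   q1  q2 
   q2   q2  q0 
(> = start, * = accepting)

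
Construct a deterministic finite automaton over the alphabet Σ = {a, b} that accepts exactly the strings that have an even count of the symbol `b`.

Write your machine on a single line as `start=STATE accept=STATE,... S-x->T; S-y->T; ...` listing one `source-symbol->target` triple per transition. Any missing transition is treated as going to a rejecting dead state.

Keep the running count of `b`s modulo 2: each `b` advances along the cycle s0 → s1 → s0 while other symbols loop. Accept at s0.
With 2 states:
        a   b  
>* s0   s0  s1 
   s1   s1  s0 
(> = start, * = accepting)

start=s0; accept=s0; s0-a->s0; s0-b->s1; s1-a->s1; s1-b->s0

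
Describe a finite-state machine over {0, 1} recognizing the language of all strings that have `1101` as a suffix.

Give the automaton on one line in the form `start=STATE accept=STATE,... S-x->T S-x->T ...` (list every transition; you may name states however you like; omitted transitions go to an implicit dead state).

Let each state record the length of the longest suffix of the input read so far that is also a prefix of `1101`. q1 means the last symbol is `1`; q2 means the last 2 symbols are `11`; q3 means the last 3 symbols are `110`; q4 means the last 4 symbols are `1101`. Accept only at q4, where the string currently ends in `1101`.
5 states suffice.
        0   1  
>  q0   q0  q1 
   q1   q0  q2 
   q2   q3  q2 
   q3   q0  q4 
 * q4   q0  q2 
(> = start, * = accepting)

start=q0 accept=q4 q0-0->q0 q0-1->q1 q1-0->q0 q1-1->q2 q2-0->q3 q2-1->q2 q3-0->q0 q3-1->q4 q4-0->q0 q4-1->q2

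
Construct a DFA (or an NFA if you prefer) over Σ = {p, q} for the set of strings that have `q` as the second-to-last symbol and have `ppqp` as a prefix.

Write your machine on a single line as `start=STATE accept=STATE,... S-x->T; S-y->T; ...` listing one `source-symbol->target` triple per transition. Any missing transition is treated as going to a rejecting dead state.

start=S0; accept=S5,S8; S0-p->S1; S0-q->S2; S1-p->S3; S1-q->S2; S2-p->S2; S2-q->S2; S3-p->S2; S3-q->S4; S4-p->S5; S4-q->S2; S5-p->S6; S5-q->S7; S6-p->S6; S6-q->S7; S7-p->S5; S7-q->S8; S8-p->S5; S8-q->S8

Handle the two conditions separately and then intersect. One (7 states) tracks the last 2 symbols read; the other (6 states) tracks whether the input so far still matches the prefix `ppqp`. Each combined state is a pair, one component from each; accept when both components accept. Minimizing collapses redundant product states.
9 states suffice.
        p   q  
>  S0   S1  S2 
   S1   S3  S2 
   S2   S2  S2 
   S3   S2  S4 
   S4   S5  S2 
 * S5   S6  S7 
   S6   S6  S7 
   S7   S5  S8 
 * S8   S5  S8 
(> = start, * = accepting)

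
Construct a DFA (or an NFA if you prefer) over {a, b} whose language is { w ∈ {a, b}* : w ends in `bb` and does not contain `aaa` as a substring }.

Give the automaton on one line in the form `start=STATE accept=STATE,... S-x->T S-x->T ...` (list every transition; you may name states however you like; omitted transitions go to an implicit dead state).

start=S0 accept=S4 S0-a->S1 S0-b->S2 S1-a->S3 S1-b->S2 S2-a->S1 S2-b->S4 S3-a->S5 S3-b->S2 S4-a->S1 S4-b->S4 S5-a->S5 S5-b->S5

Handle the two conditions separately and then intersect. The first has 3 states tracking how much of the suffix `bb` has currently been matched; the second has 4 states tracking partial matches of the forbidden pattern `aaa`. A product state is a pair (one from each), accepting exactly when both do. Minimizing collapses redundant product states.
A 6-state machine:
        a   b  
>  S0   S1  S2 
   S1   S3  S2 
   S2   S1  S4 
   S3   S5  S2 
 * S4   S1  S4 
   S5   S5  S5 
(> = start, * = accepting)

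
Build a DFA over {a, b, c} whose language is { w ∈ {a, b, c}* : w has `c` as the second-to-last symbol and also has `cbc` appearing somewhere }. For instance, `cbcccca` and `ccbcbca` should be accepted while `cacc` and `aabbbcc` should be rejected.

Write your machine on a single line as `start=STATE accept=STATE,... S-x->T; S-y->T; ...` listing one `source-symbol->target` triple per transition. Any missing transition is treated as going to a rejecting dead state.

Build one automaton per condition and run them in lockstep. The first has 13 states tracking the last 2 symbols read; the second has 4 states tracking whether and how much of `cbc` has been seen. A product state is a pair (one from each), accepting exactly when both do. After merging equivalent states the machine shrinks.
A 7-state machine:
        a   b   c  
>  s0   s0  s0  s1 
   s1   s0  s2  s1 
   s2   s0  s0  s3 
   s3   s4  s4  s5 
 * s4   s6  s6  s3 
 * s5   s4  s4  s5 
   s6   s6  s6  s3 
(> = start, * = accepting)

start=s0; accept=s4,s5; s0-a->s0; s0-b->s0; s0-c->s1; s1-a->s0; s1-b->s2; s1-c->s1; s2-a->s0; s2-b->s0; s2-c->s3; s3-a->s4; s3-b->s4; s3-c->s5; s4-a->s6; s4-b->s6; s4-c->s3; s5-a->s4; s5-b->s4; s5-c->s5; s6-a->s6; s6-b->s6; s6-c->s3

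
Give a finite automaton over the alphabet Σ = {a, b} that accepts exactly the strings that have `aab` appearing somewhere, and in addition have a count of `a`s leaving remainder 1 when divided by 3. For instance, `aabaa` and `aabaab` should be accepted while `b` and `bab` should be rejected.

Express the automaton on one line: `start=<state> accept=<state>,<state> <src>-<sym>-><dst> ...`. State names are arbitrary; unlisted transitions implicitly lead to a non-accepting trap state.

start=q0 accept=q10 q0-a->q1 q0-b->q0 q1-a->q2 q1-b->q3 q2-a->q4 q2-b->q5 q3-a->q6 q3-b->q3 q4-a->q7 q4-b->q8 q5-a->q8 q5-b->q5 q6-a->q4 q6-b->q9 q7-a->q2 q7-b->q10 q8-a->q10 q8-b->q8 q9-a->q11 q9-b->q9 q10-a->q5 q10-b->q10 q11-a->q7 q11-b->q0

Build one automaton per condition and run them in lockstep. The first has 4 states tracking whether and how much of `aab` has been seen; the second has 3 states tracking the count of `a`s modulo 3. A product state is a pair (one from each), accepting exactly when both do.
A 12-state machine:
          a    b  
>  q0     q1   q0 
   q1     q2   q3 
   q2     q4   q5 
   q3     q6   q3 
   q4     q7   q8 
   q5     q8   q5 
   q6     q4   q9 
   q7     q2  q10 
   q8    q10   q8 
   q9    q11   q9 
 * q10    q5  q10 
   q11    q7   q0 
(> = start, * = accepting)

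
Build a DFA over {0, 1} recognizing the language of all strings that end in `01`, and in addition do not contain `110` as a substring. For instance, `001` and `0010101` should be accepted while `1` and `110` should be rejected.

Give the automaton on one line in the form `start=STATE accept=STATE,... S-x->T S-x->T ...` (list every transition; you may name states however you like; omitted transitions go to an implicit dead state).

Build one automaton per condition and run them in lockstep. One (3 states) tracks how much of the suffix `01` has currently been matched; the other (4 states) tracks partial matches of the forbidden pattern `110`. Each combined state is a pair, one component from each; accept when both components accept. After merging equivalent states the machine shrinks.
        0   1  
>  s0   s1  s2 
   s1   s1  s3 
   s2   s1  s4 
 * s3   s1  s4 
   s4   s4  s4 
(> = start, * = accepting)

start=s0 accept=s3 s0-0->s1 s0-1->s2 s1-0->s1 s1-1->s3 s2-0->s1 s2-1->s4 s3-0->s1 s3-1->s4 s4-0->s4 s4-1->s4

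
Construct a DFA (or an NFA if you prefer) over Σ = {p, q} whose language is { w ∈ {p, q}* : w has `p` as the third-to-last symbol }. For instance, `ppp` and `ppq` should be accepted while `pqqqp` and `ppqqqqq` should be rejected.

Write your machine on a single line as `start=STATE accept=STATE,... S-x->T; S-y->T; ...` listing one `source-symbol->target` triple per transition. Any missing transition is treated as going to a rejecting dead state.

start=S0; accept=S7,S8,S9,S10; S0-p->S1; S0-q->S2; S1-p->S3; S1-q->S4; S2-p->S5; S2-q->S6; S3-p->S7; S3-q->S8; S4-p->S9; S4-q->S10; S5-p->S11; S5-q->S12; S6-p->S13; S6-q->S14; S7-p->S7; S7-q->S8; S8-p->S9; S8-q->S10; S9-p->S11; S9-q->S12; S10-p->S13; S10-q->S14; S11-p->S7; S11-q->S8; S12-p->S9; S12-q->S10; S13-p->S11; S13-q->S12; S14-p->S13; S14-q->S14

Because acceptance depends on a position counted from the end, the machine has to buffer the most recent 3 symbols. Make each state the string of the last up-to-3 symbols read; on input `x` shift the window left and append `x`. Accept when the buffered window has length 3 and begins with `p`.
With 15 states:
          p    q  
>  S0     S1   S2 
   S1     S3   S4 
   S2     S5   S6 
   S3     S7   S8 
   S4     S9  S10 
   S5    S11  S12 
   S6    S13  S14 
 * S7     S7   S8 
 * S8     S9  S10 
 * S9    S11  S12 
 * S10   S13  S14 
   S11    S7   S8 
   S12    S9  S10 
   S13   S11  S12 
   S14   S13  S14 
(> = start, * = accepting)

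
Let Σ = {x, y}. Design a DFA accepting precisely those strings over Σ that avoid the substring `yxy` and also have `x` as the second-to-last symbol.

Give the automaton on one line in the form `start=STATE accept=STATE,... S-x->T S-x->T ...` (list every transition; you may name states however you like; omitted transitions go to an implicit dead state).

Run two small machines in parallel and take their product. One (4 states) tracks partial matches of the forbidden pattern `yxy`; the other (7 states) tracks the last 2 symbols read. Each combined state is a pair, one component from each; accept when both components accept. Minimizing collapses redundant product states.
A 7-state machine:
        x   y  
>  q0   q1  q2 
   q1   q3  q4 
   q2   q5  q2 
 * q3   q3  q4 
 * q4   q5  q2 
   q5   q3  q6 
   q6   q6  q6 
(> = start, * = accepting)

start=q0 accept=q3,q4 q0-x->q1 q0-y->q2 q1-x->q3 q1-y->q4 q2-x->q5 q2-y->q2 q3-x->q3 q3-y->q4 q4-x->q5 q4-y->q2 q5-x->q3 q5-y->q6 q6-x->q6 q6-y->q6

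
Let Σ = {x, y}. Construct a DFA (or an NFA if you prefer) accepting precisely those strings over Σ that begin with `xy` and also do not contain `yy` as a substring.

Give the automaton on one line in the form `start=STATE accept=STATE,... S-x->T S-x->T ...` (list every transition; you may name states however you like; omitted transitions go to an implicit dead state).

start=q0 accept=q3,q4 q0-x->q1 q0-y->q2 q1-x->q2 q1-y->q3 q2-x->q2 q2-y->q2 q3-x->q4 q3-y->q2 q4-x->q4 q4-y->q3

Run two small machines in parallel and take their product. One (4 states) tracks whether the input so far still matches the prefix `xy`; the other (3 states) tracks partial matches of the forbidden pattern `yy`. Each combined state is a pair, one component from each; accept when both components accept. Equivalent product states are then merged.
5 states suffice.
        x   y  
>  q0   q1  q2 
   q1   q2  q3 
   q2   q2  q2 
 * q3   q4  q2 
 * q4   q4  q3 
(> = start, * = accepting)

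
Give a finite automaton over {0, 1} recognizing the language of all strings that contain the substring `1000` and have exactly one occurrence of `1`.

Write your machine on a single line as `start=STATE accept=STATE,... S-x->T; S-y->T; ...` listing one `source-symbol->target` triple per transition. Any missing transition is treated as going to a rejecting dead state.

Handle the two conditions separately and then intersect. The first has 5 states tracking whether and how much of `1000` has been seen; the second has 3 states tracking the count of `1`s, saturating at 2. A product state is a pair (one from each), accepting exactly when both do. Minimizing collapses redundant product states.
6 states suffice.
       0  1 
>  A   A  B 
   B   C  D 
   C   E  D 
   D   D  D 
   E   F  D 
 * F   F  D 
(> = start, * = accepting)

start=A; accept=F; A-0->A; A-1->B; B-0->C; B-1->D; C-0->E; C-1->D; D-0->D; D-1->D; E-0->F; E-1->D; F-0->F; F-1->D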